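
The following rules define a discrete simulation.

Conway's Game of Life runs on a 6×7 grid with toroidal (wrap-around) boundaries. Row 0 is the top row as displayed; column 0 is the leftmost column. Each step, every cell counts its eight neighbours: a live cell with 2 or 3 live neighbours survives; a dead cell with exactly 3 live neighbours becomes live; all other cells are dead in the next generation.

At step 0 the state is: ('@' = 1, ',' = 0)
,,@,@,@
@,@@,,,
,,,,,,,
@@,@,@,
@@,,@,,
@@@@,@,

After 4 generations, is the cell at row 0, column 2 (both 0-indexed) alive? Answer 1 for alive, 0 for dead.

step 0: ,,@,@,@
@,@@,,,
,,,,,,,
@@,@,@,
@@,,@,,
@@@@,@,
step 1: ,,,,@@@
,@@@,,,
@,,@@,@
@@@,@,@
,,,,,@,
,,,,,@,
step 2: ,,@@@@@
,@@,,,,
,,,,@,@
,@@,@,,
@@,,@@,
,,,,,,,
step 3: ,@@@@@,
@@@,,,@
@,,,,@,
,@@,@,@
@@@@@@,
@@@,,,,
step 4: ,,,,@@,
,,,,,,,
,,,@,@,
,,,,,,,
,,,,@@,
,,,,,,,

0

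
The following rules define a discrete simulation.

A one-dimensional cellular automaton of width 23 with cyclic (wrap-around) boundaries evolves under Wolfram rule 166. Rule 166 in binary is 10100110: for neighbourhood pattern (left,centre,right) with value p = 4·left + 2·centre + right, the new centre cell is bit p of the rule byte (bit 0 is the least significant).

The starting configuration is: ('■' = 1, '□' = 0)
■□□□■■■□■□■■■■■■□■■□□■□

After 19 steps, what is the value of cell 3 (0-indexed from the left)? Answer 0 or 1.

1

gen 0: ■□□□■■■□■□■■■■■■□■■□□■□
gen 1: ■□□■□■□■■■□■■■■□■□□□■■■
gen 2: □□■■■■■□■□■□■■□■■□□■□■■
gen 3: □■□■■■□■■■■■□□■□□□■■■□□
gen 4: ■■■□■□■□■■■□□■■□□■□■□□□
gen 5: □■□■■■■■□■□□■□□□■■■■□□■
gen 6: ■■■□■■■□■■□■■□□■□■■□□■■
gen 7: ■■□■□■□■□□■□□□■■■□□□■□■
gen 8: ■□■■■■■■□■■□□■□■□□□■■■□
gen 9: ■■□■■■■□■□□□■■■■□□■□■□■
gen 10: ■□■□■■□■■□□■□■■□□■■■■■□
gen 11: ■■■■□□■□□□■■■□□□■□■■■□■
gen 12: ■■■□□■■□□■□■□□□■■■□■□■□
gen 13: □■□□■□□□■■■■□□■□■□■■■■■
gen 14: ■■□■■□□■□■■□□■■■■■□■■■□
gen 15: □□■□□□■■■□□□■□■■■□■□■□■
gen 16: □■■□□■□■□□□■■■□■□■■■■■■
gen 17: ■□□□■■■■□□■□■□■■■□■■■■□
gen 18: ■□□■□■■□□■■■■■□■□■□■■□■
gen 19: □□■■■□□□■□■■■□■■■■■□□■□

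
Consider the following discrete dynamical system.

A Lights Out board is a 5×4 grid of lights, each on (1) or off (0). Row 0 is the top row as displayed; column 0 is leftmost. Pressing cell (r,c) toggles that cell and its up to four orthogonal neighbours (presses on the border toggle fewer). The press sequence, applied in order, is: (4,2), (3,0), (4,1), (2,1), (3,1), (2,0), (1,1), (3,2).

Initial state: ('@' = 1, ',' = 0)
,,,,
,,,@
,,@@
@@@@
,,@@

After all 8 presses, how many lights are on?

7

t=0: ,,,,
,,,@
,,@@
@@@@
,,@@
t=1: ,,,,
,,,@
,,@@
@@,@
,@,,
t=2: ,,,,
,,,@
@,@@
,,,@
@@,,
t=3: ,,,,
,,,@
@,@@
,@,@
,,@,
t=4: ,,,,
,@,@
,@,@
,,,@
,,@,
t=5: ,,,,
,@,@
,,,@
@@@@
,@@,
t=6: ,,,,
@@,@
@@,@
,@@@
,@@,
t=7: ,@,,
,,@@
@,,@
,@@@
,@@,
t=8: ,@,,
,,@@
@,@@
,,,,
,@,,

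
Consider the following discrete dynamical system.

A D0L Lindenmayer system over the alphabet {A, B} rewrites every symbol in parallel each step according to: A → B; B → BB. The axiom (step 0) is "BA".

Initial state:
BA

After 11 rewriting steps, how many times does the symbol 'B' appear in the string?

3072

[0] BA
[1] BBB
[2] BBBBBB
[3] BBBBBBBBBBBB
[4] BBBBBBBBBBBBBBBBBBBBBBBB
[5] BBBBBBBBBBBBBBBBBBBBBBBBBBBBBBBBBBBBBBBBBBBBBBBB
[6] BBBBBBBBBBBBBBBBBBBBBBBBBBBBBBBBBBBBBBBBBBBBBBBBBBBBBBBBBBBBBBBBBBBBBBBBBBBBBBBBBBBBBBBBBBBBBBBB
[7] BBBBBBBBBBBBBBBBBBBBBBBBBBBBBBBBBBBBBBBBBBBBBBBBBBBBBBBBBB…BBBBBBBBBBBBBBBBBBBBBBBBBBBBBBBBBBBBBBBBBBBBBBBBBBBBBBBBBB  (len 192)
[8] BBBBBBBBBBBBBBBBBBBBBBBBBBBBBBBBBBBBBBBBBBBBBBBBBBBBBBBBBB…BBBBBBBBBBBBBBBBBBBBBBBBBBBBBBBBBBBBBBBBBBBBBBBBBBBBBBBBBB  (len 384)
[9] BBBBBBBBBBBBBBBBBBBBBBBBBBBBBBBBBBBBBBBBBBBBBBBBBBBBBBBBBB…BBBBBBBBBBBBBBBBBBBBBBBBBBBBBBBBBBBBBBBBBBBBBBBBBBBBBBBBBB  (len 768)
[10] BBBBBBBBBBBBBBBBBBBBBBBBBBBBBBBBBBBBBBBBBBBBBBBBBBBBBBBBBB…BBBBBBBBBBBBBBBBBBBBBBBBBBBBBBBBBBBBBBBBBBBBBBBBBBBBBBBBBB  (len 1536)
[11] BBBBBBBBBBBBBBBBBBBBBBBBBBBBBBBBBBBBBBBBBBBBBBBBBBBBBBBBBB…BBBBBBBBBBBBBBBBBBBBBBBBBBBBBBBBBBBBBBBBBBBBBBBBBBBBBBBBBB  (len 3072)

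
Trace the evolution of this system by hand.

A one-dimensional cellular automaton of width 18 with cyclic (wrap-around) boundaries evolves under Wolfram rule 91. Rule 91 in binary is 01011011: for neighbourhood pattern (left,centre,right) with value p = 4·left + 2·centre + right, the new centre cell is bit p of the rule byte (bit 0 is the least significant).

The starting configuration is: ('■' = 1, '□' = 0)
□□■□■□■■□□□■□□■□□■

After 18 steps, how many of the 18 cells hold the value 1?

k=0  □□■□■□■■□□□■□□■□□■
k=1  ■■□□□□■■■■■□■■□■■□
k=2  ■■■■■■■□□□■□■■□■■□
k=3  ■□□□□□■■■■□□■■□■■□
k=4  □■■■■■■□□■■■■■□■■□
k=5  ■■□□□□■■■■□□□■□■■■
k=6  □■■■■■■□□■■■■□□■□□
k=7  ■■□□□□■■■■□□■■■□■■
k=8  □■■■■■■□□■■■■□■□■□
k=9  ■■□□□□■■■■□□■□□□□■
k=10  □■■■■■■□□■■■□■■■■■
k=11  □■□□□□■■■■□■□■□□□■
k=12  □□■■■■■□□■□□□□■■■□
k=13  ■■■□□□■■■□■■■■■□■■
k=14  □□■■■■■□■□■□□□■□■□
k=15  ■■■□□□■□□□□■■■□□□■
k=16  □□■■■■□■■■■■□■■■■■
k=17  ■■■□□■□■□□□■□■□□□■
k=18  □□■■■□□□■■■□□□■■■■

10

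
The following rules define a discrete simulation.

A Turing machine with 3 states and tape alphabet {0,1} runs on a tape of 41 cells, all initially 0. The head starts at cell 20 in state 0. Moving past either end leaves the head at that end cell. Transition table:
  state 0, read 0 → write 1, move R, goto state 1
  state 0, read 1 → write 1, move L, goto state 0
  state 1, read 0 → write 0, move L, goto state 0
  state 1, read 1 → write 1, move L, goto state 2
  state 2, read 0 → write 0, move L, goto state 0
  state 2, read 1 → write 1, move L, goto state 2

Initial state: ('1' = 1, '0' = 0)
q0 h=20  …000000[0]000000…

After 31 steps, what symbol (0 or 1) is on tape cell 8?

1

t=0: q0 h=20  …000000[0]000000…
t=1: q1 h=21  …000001[0]000000…
t=2: q0 h=20  …000000[1]000000…
t=3: q0 h=19  …000000[0]100000…
t=4: q1 h=20  …000001[1]000000…
t=5: q2 h=19  …000000[1]100000…
t=6: q2 h=18  …000000[0]110000…
t=7: q0 h=17  …000000[0]011000…
t=8: q1 h=18  …000001[0]110000…
t=9: q0 h=17  …000000[1]011000…
t=10: q0 h=16  …000000[0]101100…
t=11: q1 h=17  …000001[1]011000…
t=12: q2 h=16  …000000[1]101100…
t=13: q2 h=15  …000000[0]110110…
t=14: q0 h=14  …000000[0]011011…
t=15: q1 h=15  …000001[0]110110…
t=16: q0 h=14  …000000[1]011011…
t=17: q0 h=13  …000000[0]101101…
t=18: q1 h=14  …000001[1]011011…
t=19: q2 h=13  …000000[1]101101…
t=20: q2 h=12  …000000[0]110110…
t=21: q0 h=11  …000000[0]011011…
t=22: q1 h=12  …000001[0]110110…
t=23: q0 h=11  …000000[1]011011…
t=24: q0 h=10  …000000[0]101101…
t=25: q1 h=11  …000001[1]011011…
t=26: q2 h=10  …000000[1]101101…
t=27: q2 h= 9  …000000[0]110110…
t=28: q0 h= 8  …000000[0]011011…
t=29: q1 h= 9  …000001[0]110110…
t=30: q0 h= 8  …000000[1]011011…
t=31: q0 h= 7  …000000[0]101101…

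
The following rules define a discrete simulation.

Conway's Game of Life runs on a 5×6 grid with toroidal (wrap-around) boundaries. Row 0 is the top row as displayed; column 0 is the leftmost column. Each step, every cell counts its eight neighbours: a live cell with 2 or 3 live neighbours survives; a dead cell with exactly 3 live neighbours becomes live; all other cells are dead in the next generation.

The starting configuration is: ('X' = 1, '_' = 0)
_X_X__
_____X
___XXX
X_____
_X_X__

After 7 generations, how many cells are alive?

gen 0: _X_X__
_____X
___XXX
X_____
_X_X__
gen 1: X___X_
X_XX_X
X___XX
X_XX_X
XX____
gen 2: __XXX_
___X__
______
__XX__
__XXX_
gen 3: ______
__XXX_
__XX__
__X_X_
_X____
gen 4: __XX__
__X_X_
_X____
_XX___
______
gen 5: __XX__
_XX___
_X_X__
_XX___
_X_X__
gen 6: ___X__
_X____
X__X__
XX_X__
_X_X__
gen 7: ______
__X___
X_____
XX_XX_
XX_XX_

10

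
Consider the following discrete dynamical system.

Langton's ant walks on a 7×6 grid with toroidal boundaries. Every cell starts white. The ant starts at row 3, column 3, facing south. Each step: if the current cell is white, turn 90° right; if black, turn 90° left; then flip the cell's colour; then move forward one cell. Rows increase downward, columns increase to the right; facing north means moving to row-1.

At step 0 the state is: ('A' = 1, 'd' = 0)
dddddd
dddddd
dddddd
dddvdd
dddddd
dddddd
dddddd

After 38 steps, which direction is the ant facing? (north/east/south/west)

south

0) dddddd
dddddd
dddddd
dddvdd
dddddd
dddddd
dddddd
1) dddddd
dddddd
dddddd
dd<Add
dddddd
dddddd
dddddd
2) dddddd
dddddd
dd^ddd
ddAAdd
dddddd
dddddd
dddddd
3) dddddd
dddddd
ddA>dd
ddAAdd
dddddd
dddddd
dddddd
4) dddddd
dddddd
ddAAdd
ddAvdd
dddddd
dddddd
dddddd
5) dddddd
dddddd
ddAAdd
ddAd>d
dddddd
dddddd
dddddd
6) dddddd
dddddd
ddAAdd
ddAdAd
ddddvd
dddddd
dddddd
7) dddddd
dddddd
ddAAdd
ddAdAd
ddd<Ad
dddddd
dddddd
8) dddddd
dddddd
ddAAdd
ddA^Ad
dddAAd
dddddd
dddddd
9) dddddd
dddddd
ddAAdd
ddAA>d
dddAAd
dddddd
dddddd
10) dddddd
dddddd
ddAA^d
ddAAdd
dddAAd
dddddd
dddddd
11) dddddd
dddddd
ddAAA>
ddAAdd
dddAAd
dddddd
dddddd
12) dddddd
dddddd
ddAAAA
ddAAdv
dddAAd
dddddd
dddddd
13) dddddd
dddddd
ddAAAA
ddAA<A
dddAAd
dddddd
dddddd
14) dddddd
dddddd
ddAA^A
ddAAAA
dddAAd
dddddd
dddddd
15) dddddd
dddddd
ddA<dA
ddAAAA
dddAAd
dddddd
dddddd
16) dddddd
dddddd
ddAddA
ddAvAA
dddAAd
dddddd
dddddd
17) dddddd
dddddd
ddAddA
ddAd>A
dddAAd
dddddd
dddddd
18) dddddd
dddddd
ddAd^A
ddAddA
dddAAd
dddddd
dddddd
19) dddddd
dddddd
ddAdA>
ddAddA
dddAAd
dddddd
dddddd
20) dddddd
ddddd^
ddAdAd
ddAddA
dddAAd
dddddd
dddddd
21) dddddd
>ddddA
ddAdAd
ddAddA
dddAAd
dddddd
dddddd
22) dddddd
AddddA
vdAdAd
ddAddA
dddAAd
dddddd
dddddd
23) dddddd
AddddA
AdAdA<
ddAddA
dddAAd
dddddd
dddddd
24) dddddd
Adddd^
AdAdAA
ddAddA
dddAAd
dddddd
dddddd
25) dddddd
Addd<d
AdAdAA
ddAddA
dddAAd
dddddd
dddddd
26) dddd^d
AdddAd
AdAdAA
ddAddA
dddAAd
dddddd
dddddd
27) ddddA>
AdddAd
AdAdAA
ddAddA
dddAAd
dddddd
dddddd
28) ddddAA
AdddAv
AdAdAA
ddAddA
dddAAd
dddddd
dddddd
29) ddddAA
Addd<A
AdAdAA
ddAddA
dddAAd
dddddd
dddddd
30) ddddAA
AddddA
AdAdvA
ddAddA
dddAAd
dddddd
dddddd
31) ddddAA
AddddA
AdAdd>
ddAddA
dddAAd
dddddd
dddddd
32) ddddAA
Adddd^
AdAddd
ddAddA
dddAAd
dddddd
dddddd
33) ddddAA
Addd<d
AdAddd
ddAddA
dddAAd
dddddd
dddddd
34) dddd^A
AdddAd
AdAddd
ddAddA
dddAAd
dddddd
dddddd
35) ddd<dA
AdddAd
AdAddd
ddAddA
dddAAd
dddddd
dddddd
36) dddAdA
AdddAd
AdAddd
ddAddA
dddAAd
dddddd
ddd^dd
37) dddAdA
AdddAd
AdAddd
ddAddA
dddAAd
dddddd
dddA>d
38) dddAvA
AdddAd
AdAddd
ddAddA
dddAAd
dddddd
dddAAd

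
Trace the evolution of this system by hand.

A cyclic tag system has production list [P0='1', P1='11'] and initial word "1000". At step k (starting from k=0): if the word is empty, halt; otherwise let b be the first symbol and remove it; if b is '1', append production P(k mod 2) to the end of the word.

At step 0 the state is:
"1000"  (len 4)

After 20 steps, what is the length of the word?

9

[0] "1000"  (len 4)
[1] "0001"  (len 4)
[2] "001"  (len 3)
[3] "01"  (len 2)
[4] "1"  (len 1)
[5] "1"  (len 1)
[6] "11"  (len 2)
[7] "11"  (len 2)
[8] "111"  (len 3)
[9] "111"  (len 3)
[10] "1111"  (len 4)
[11] "1111"  (len 4)
[12] "11111"  (len 5)
[13] "11111"  (len 5)
[14] "111111"  (len 6)
[15] "111111"  (len 6)
[16] "1111111"  (len 7)
[17] "1111111"  (len 7)
[18] "11111111"  (len 8)
[19] "11111111"  (len 8)
[20] "111111111"  (len 9)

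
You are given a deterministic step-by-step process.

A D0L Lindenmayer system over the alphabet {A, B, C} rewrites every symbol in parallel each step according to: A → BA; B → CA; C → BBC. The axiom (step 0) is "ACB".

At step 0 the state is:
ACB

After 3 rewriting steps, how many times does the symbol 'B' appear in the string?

step 0: ACB
step 1: BABBCCA
step 2: CABACACABBCBBCBA
step 3: BBCBACABABBCBABBCBACACABBCCACABBCCABA

15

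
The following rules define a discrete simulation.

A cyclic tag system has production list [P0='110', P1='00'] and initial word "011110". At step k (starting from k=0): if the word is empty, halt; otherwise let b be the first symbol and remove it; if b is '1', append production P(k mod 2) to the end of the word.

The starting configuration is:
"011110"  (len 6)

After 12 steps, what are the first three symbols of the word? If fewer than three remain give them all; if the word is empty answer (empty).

t=0: "011110"  (len 6)
t=1: "11110"  (len 5)
t=2: "111000"  (len 6)
t=3: "11000110"  (len 8)
t=4: "100011000"  (len 9)
t=5: "00011000110"  (len 11)
t=6: "0011000110"  (len 10)
t=7: "011000110"  (len 9)
t=8: "11000110"  (len 8)
t=9: "1000110110"  (len 10)
t=10: "00011011000"  (len 11)
t=11: "0011011000"  (len 10)
t=12: "011011000"  (len 9)

011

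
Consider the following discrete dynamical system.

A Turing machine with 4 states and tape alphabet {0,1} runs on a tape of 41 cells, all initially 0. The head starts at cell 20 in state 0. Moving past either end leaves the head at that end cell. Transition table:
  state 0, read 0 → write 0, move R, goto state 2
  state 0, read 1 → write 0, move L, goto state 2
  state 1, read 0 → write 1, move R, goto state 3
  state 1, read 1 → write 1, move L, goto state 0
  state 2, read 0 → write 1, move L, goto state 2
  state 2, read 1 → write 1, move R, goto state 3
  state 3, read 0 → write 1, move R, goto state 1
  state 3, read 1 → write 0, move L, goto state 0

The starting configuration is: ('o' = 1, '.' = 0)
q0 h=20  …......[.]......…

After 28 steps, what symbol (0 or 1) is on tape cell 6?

gen 0: q0 h=20  …......[.]......…
gen 1: q2 h=21  …......[.]......…
gen 2: q2 h=20  …......[.]o.....…
gen 3: q2 h=19  …......[.]oo....…
gen 4: q2 h=18  …......[.]ooo...…
gen 5: q2 h=17  …......[.]oooo..…
gen 6: q2 h=16  …......[.]ooooo.…
gen 7: q2 h=15  …......[.]oooooo…
gen 8: q2 h=14  …......[.]oooooo…
gen 9: q2 h=13  …......[.]oooooo…
gen 10: q2 h=12  …......[.]oooooo…
gen 11: q2 h=11  …......[.]oooooo…
gen 12: q2 h=10  …......[.]oooooo…
gen 13: q2 h= 9  …......[.]oooooo…
gen 14: q2 h= 8  …......[.]oooooo…
gen 15: q2 h= 7  …......[.]oooooo…
gen 16: q2 h= 6  |......[.]oooooo…
gen 17: q2 h= 5  |.....[.]oooooo…
gen 18: q2 h= 4  |....[.]oooooo…
gen 19: q2 h= 3  |...[.]oooooo…
gen 20: q2 h= 2  |..[.]oooooo…
gen 21: q2 h= 1  |.[.]oooooo…
gen 22: q2 h= 0  |[.]oooooo…
gen 23: q2 h= 0  |[o]oooooo…
gen 24: q3 h= 1  |o[o]oooooo…
gen 25: q0 h= 0  |[o].ooooo…
gen 26: q2 h= 0  |[.].ooooo…
gen 27: q2 h= 0  |[o].ooooo…
gen 28: q3 h= 1  |o[.]oooooo…

1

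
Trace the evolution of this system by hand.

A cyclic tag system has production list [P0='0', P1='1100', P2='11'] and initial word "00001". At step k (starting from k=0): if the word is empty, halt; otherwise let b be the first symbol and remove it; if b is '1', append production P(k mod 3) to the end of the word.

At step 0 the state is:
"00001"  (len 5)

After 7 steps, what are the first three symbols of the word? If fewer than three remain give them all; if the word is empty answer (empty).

001

k=0  "00001"  (len 5)
k=1  "0001"  (len 4)
k=2  "001"  (len 3)
k=3  "01"  (len 2)
k=4  "1"  (len 1)
k=5  "1100"  (len 4)
k=6  "10011"  (len 5)
k=7  "00110"  (len 5)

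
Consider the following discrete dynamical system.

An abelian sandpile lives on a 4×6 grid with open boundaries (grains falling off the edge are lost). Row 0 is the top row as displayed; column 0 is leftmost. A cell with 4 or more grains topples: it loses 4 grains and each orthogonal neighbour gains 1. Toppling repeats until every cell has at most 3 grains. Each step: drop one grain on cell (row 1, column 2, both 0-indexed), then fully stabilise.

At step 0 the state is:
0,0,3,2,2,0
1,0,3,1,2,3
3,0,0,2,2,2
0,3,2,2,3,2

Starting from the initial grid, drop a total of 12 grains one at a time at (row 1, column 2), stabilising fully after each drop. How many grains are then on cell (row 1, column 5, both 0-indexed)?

[0] 0,0,3,2,2,0
1,0,3,1,2,3
3,0,0,2,2,2
0,3,2,2,3,2
[1] 0,1,0,3,2,0
1,1,1,2,2,3
3,0,1,2,2,2
0,3,2,2,3,2
[2] 0,1,0,3,2,0
1,1,2,2,2,3
3,0,1,2,2,2
0,3,2,2,3,2
[3] 0,1,0,3,2,0
1,1,3,2,2,3
3,0,1,2,2,2
0,3,2,2,3,2
[4] 0,1,1,3,2,0
1,2,0,3,2,3
3,0,2,2,2,2
0,3,2,2,3,2
[5] 0,1,1,3,2,0
1,2,1,3,2,3
3,0,2,2,2,2
0,3,2,2,3,2
[6] 0,1,1,3,2,0
1,2,2,3,2,3
3,0,2,2,2,2
0,3,2,2,3,2
[7] 0,1,1,3,2,0
1,2,3,3,2,3
3,0,2,2,2,2
0,3,2,2,3,2
[8] 0,1,3,0,3,0
1,3,1,1,3,3
3,0,3,3,2,2
0,3,2,2,3,2
[9] 0,1,3,0,3,0
1,3,2,1,3,3
3,0,3,3,2,2
0,3,2,2,3,2
[10] 0,1,3,0,3,0
1,3,3,1,3,3
3,0,3,3,2,2
0,3,2,2,3,2
[11] 0,3,0,1,3,0
2,0,3,3,3,3
3,2,1,0,3,2
0,3,3,3,3,2
[12] 0,3,1,3,0,2
2,1,1,1,3,1
3,3,3,3,2,1
1,0,1,1,2,0

1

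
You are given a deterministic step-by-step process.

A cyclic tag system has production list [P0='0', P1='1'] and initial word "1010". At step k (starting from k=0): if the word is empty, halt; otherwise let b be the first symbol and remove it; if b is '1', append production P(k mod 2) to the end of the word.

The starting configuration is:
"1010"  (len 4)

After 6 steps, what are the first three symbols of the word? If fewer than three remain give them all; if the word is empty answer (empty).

(empty)

[0] "1010"  (len 4)
[1] "0100"  (len 4)
[2] "100"  (len 3)
[3] "000"  (len 3)
[4] "00"  (len 2)
[5] "0"  (len 1)
[6] (halted — word empty)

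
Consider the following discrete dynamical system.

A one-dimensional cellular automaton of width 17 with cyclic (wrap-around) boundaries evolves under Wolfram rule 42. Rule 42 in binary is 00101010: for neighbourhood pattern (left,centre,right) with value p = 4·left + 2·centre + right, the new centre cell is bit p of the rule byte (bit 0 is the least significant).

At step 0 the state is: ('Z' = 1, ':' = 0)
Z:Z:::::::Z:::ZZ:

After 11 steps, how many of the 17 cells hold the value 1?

t=0: Z:Z:::::::Z:::ZZ:
t=1: :Z:::::::Z:::ZZ:Z
t=2: Z:::::::Z:::ZZ:Z:
t=3: :::::::Z:::ZZ:Z:Z
t=4: ::::::Z:::ZZ:Z:Z:
t=5: :::::Z:::ZZ:Z:Z::
t=6: ::::Z:::ZZ:Z:Z:::
t=7: :::Z:::ZZ:Z:Z::::
t=8: ::Z:::ZZ:Z:Z:::::
t=9: :Z:::ZZ:Z:Z::::::
t=10: Z:::ZZ:Z:Z:::::::
t=11: :::ZZ:Z:Z:::::::Z

5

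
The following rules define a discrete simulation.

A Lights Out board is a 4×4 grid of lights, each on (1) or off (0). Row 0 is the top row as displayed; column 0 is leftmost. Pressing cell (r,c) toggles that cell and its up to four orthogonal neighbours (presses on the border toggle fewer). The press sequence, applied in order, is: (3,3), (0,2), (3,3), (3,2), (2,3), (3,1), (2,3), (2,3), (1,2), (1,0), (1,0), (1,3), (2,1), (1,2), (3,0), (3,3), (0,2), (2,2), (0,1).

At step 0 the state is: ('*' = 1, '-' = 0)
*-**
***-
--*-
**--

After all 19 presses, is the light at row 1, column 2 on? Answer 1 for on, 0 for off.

1

gen 0: *-**
***-
--*-
**--
gen 1: *-**
***-
--**
****
gen 2: **--
**--
--**
****
gen 3: **--
**--
--*-
**--
gen 4: **--
**--
----
*-**
gen 5: **--
**-*
--**
*-*-
gen 6: **--
**-*
-***
-*--
gen 7: **--
**--
-*--
-*-*
gen 8: **--
**-*
-***
-*--
gen 9: ***-
*-*-
-*-*
-*--
gen 10: -**-
-**-
**-*
-*--
gen 11: ***-
*-*-
-*-*
-*--
gen 12: ****
*--*
-*--
-*--
gen 13: ****
**-*
*-*-
----
gen 14: **-*
*-*-
*---
----
gen 15: **-*
*-*-
----
**--
gen 16: **-*
*-*-
---*
****
gen 17: *-*-
*---
---*
****
gen 18: *-*-
*-*-
-**-
**-*
gen 19: -*--
***-
-**-
**-*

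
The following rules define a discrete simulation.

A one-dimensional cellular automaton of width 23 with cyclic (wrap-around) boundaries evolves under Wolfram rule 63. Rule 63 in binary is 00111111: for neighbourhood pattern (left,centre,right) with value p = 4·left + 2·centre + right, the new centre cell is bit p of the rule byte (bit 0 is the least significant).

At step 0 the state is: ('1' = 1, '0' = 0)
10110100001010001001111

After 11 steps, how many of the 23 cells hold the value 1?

k=0  10110100001010001001111
k=1  01101111111111111111000
k=2  11011000000000000000111
k=3  00110111111111111111100
k=4  11101100000000000000011
k=5  00011011111111111111110
k=6  11110110000000000000001
k=7  00001101111111111111111
k=8  11111011000000000000000
k=9  10000110111111111111111
k=10  01111101100000000000000
k=11  11000011011111111111111

18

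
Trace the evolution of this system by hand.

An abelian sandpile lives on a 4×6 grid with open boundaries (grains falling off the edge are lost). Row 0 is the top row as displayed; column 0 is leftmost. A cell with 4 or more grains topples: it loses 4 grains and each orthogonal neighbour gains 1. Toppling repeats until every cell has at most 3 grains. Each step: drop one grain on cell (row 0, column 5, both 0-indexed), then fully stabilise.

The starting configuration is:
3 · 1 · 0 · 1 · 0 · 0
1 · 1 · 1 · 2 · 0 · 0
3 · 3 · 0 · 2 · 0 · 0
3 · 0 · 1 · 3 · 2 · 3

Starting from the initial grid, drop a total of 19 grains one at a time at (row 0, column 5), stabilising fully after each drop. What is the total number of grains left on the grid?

37

t=0: 3 · 1 · 0 · 1 · 0 · 0
1 · 1 · 1 · 2 · 0 · 0
3 · 3 · 0 · 2 · 0 · 0
3 · 0 · 1 · 3 · 2 · 3
t=1: 3 · 1 · 0 · 1 · 0 · 1
1 · 1 · 1 · 2 · 0 · 0
3 · 3 · 0 · 2 · 0 · 0
3 · 0 · 1 · 3 · 2 · 3
t=2: 3 · 1 · 0 · 1 · 0 · 2
1 · 1 · 1 · 2 · 0 · 0
3 · 3 · 0 · 2 · 0 · 0
3 · 0 · 1 · 3 · 2 · 3
t=3: 3 · 1 · 0 · 1 · 0 · 3
1 · 1 · 1 · 2 · 0 · 0
3 · 3 · 0 · 2 · 0 · 0
3 · 0 · 1 · 3 · 2 · 3
t=4: 3 · 1 · 0 · 1 · 1 · 0
1 · 1 · 1 · 2 · 0 · 1
3 · 3 · 0 · 2 · 0 · 0
3 · 0 · 1 · 3 · 2 · 3
t=5: 3 · 1 · 0 · 1 · 1 · 1
1 · 1 · 1 · 2 · 0 · 1
3 · 3 · 0 · 2 · 0 · 0
3 · 0 · 1 · 3 · 2 · 3
t=6: 3 · 1 · 0 · 1 · 1 · 2
1 · 1 · 1 · 2 · 0 · 1
3 · 3 · 0 · 2 · 0 · 0
3 · 0 · 1 · 3 · 2 · 3
t=7: 3 · 1 · 0 · 1 · 1 · 3
1 · 1 · 1 · 2 · 0 · 1
3 · 3 · 0 · 2 · 0 · 0
3 · 0 · 1 · 3 · 2 · 3
t=8: 3 · 1 · 0 · 1 · 2 · 0
1 · 1 · 1 · 2 · 0 · 2
3 · 3 · 0 · 2 · 0 · 0
3 · 0 · 1 · 3 · 2 · 3
t=9: 3 · 1 · 0 · 1 · 2 · 1
1 · 1 · 1 · 2 · 0 · 2
3 · 3 · 0 · 2 · 0 · 0
3 · 0 · 1 · 3 · 2 · 3
t=10: 3 · 1 · 0 · 1 · 2 · 2
1 · 1 · 1 · 2 · 0 · 2
3 · 3 · 0 · 2 · 0 · 0
3 · 0 · 1 · 3 · 2 · 3
t=11: 3 · 1 · 0 · 1 · 2 · 3
1 · 1 · 1 · 2 · 0 · 2
3 · 3 · 0 · 2 · 0 · 0
3 · 0 · 1 · 3 · 2 · 3
t=12: 3 · 1 · 0 · 1 · 3 · 0
1 · 1 · 1 · 2 · 0 · 3
3 · 3 · 0 · 2 · 0 · 0
3 · 0 · 1 · 3 · 2 · 3
t=13: 3 · 1 · 0 · 1 · 3 · 1
1 · 1 · 1 · 2 · 0 · 3
3 · 3 · 0 · 2 · 0 · 0
3 · 0 · 1 · 3 · 2 · 3
t=14: 3 · 1 · 0 · 1 · 3 · 2
1 · 1 · 1 · 2 · 0 · 3
3 · 3 · 0 · 2 · 0 · 0
3 · 0 · 1 · 3 · 2 · 3
t=15: 3 · 1 · 0 · 1 · 3 · 3
1 · 1 · 1 · 2 · 0 · 3
3 · 3 · 0 · 2 · 0 · 0
3 · 0 · 1 · 3 · 2 · 3
t=16: 3 · 1 · 0 · 2 · 0 · 2
1 · 1 · 1 · 2 · 2 · 0
3 · 3 · 0 · 2 · 0 · 1
3 · 0 · 1 · 3 · 2 · 3
t=17: 3 · 1 · 0 · 2 · 0 · 3
1 · 1 · 1 · 2 · 2 · 0
3 · 3 · 0 · 2 · 0 · 1
3 · 0 · 1 · 3 · 2 · 3
t=18: 3 · 1 · 0 · 2 · 1 · 0
1 · 1 · 1 · 2 · 2 · 1
3 · 3 · 0 · 2 · 0 · 1
3 · 0 · 1 · 3 · 2 · 3
t=19: 3 · 1 · 0 · 2 · 1 · 1
1 · 1 · 1 · 2 · 2 · 1
3 · 3 · 0 · 2 · 0 · 1
3 · 0 · 1 · 3 · 2 · 3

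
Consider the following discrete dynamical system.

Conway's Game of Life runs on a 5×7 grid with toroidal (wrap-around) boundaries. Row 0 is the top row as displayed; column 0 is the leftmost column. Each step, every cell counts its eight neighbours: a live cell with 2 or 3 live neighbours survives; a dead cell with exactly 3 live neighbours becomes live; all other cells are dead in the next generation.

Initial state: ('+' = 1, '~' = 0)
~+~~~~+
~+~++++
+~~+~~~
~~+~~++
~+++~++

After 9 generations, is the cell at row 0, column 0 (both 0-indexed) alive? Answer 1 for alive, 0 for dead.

0

t=0: ~+~~~~+
~+~++++
+~~+~~~
~~+~~++
~+++~++
t=1: ~+~~~~~
~+~++++
++~+~~~
~~~~~+~
~+~++~~
t=2: ~+~~~~~
~+~++++
++~+~~~
++~+~~~
~~+~+~~
t=3: ++~~~~~
~+~++++
~~~+~+~
+~~++~~
+~++~~~
t=4: ~~~~~+~
~+~+~++
+~~~~~~
~+~~~~+
+~+++~+
t=5: ~+~~~~~
+~~~+++
~++~~+~
~+++~++
+++++~+
t=6: ~~~~~~~
+~+~+++
~~~~~~~
~~~~~~~
~~~~+~+
t=7: +~~++~~
~~~~~++
~~~~~++
~~~~~~~
~~~~~~~
t=8: ~~~~+++
+~~~~~~
~~~~~++
~~~~~~~
~~~~~~~
t=9: ~~~~~++
+~~~+~~
~~~~~~+
~~~~~~~
~~~~~+~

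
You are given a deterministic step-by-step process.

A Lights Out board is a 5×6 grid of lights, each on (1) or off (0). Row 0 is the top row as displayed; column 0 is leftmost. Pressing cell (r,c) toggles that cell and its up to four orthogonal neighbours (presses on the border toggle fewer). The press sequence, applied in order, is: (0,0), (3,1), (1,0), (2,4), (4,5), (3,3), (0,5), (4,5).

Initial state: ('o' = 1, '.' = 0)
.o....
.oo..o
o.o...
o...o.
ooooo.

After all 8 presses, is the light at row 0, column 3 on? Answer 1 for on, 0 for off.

0

gen 0: .o....
.oo..o
o.o...
o...o.
ooooo.
gen 1: o.....
ooo..o
o.o...
o...o.
ooooo.
gen 2: o.....
ooo..o
ooo...
.oo.o.
o.ooo.
gen 3: ......
..o..o
.oo...
.oo.o.
o.ooo.
gen 4: ......
..o.oo
.ooooo
.oo...
o.ooo.
gen 5: ......
..o.oo
.ooooo
.oo..o
o.oo.o
gen 6: ......
..o.oo
.oo.oo
.o.ooo
o.o..o
gen 7: ....oo
..o.o.
.oo.oo
.o.ooo
o.o..o
gen 8: ....oo
..o.o.
.oo.oo
.o.oo.
o.o.o.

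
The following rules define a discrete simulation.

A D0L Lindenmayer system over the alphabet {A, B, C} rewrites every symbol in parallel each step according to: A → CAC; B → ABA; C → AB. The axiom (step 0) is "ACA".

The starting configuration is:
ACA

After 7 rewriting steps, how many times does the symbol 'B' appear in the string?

t=0: ACA
t=1: CACABCAC
t=2: ABCACABCACABAABCACAB
t=3: CACABAABCACABCACABAABCACABCACABACACCACABAABCACABCACABA
t=4: ABCACABCACABACACCACABAABCACABCACABAABCACABCACABACACCACABAA…ABCACABABCACABCACABACACCACABAABCACABCACABAABCACABCACABACAC  (len 144)
t=5: CACABAABCACABCACABAABCACABCACABACACABCACABABCACABCACABACAC…ABCACABCACABACACCACABAABCACABCACABAABCACABCACABACACABCACAB  (len 382)
t=6: ABCACABCACABACACCACABAABCACABCACABAABCACABCACABACACCACABAA…ABAABCACABCACABAABCACABCACABACACABCACABCACABAABCACABCACABA  (len 1016)
t=7: CACABAABCACABCACABAABCACABCACABACACABCACABABCACABCACABACAC…BCACABAABCACABCACABACACCACABAABCACABCACABAABCACABCACABACAC  (len 2702)

555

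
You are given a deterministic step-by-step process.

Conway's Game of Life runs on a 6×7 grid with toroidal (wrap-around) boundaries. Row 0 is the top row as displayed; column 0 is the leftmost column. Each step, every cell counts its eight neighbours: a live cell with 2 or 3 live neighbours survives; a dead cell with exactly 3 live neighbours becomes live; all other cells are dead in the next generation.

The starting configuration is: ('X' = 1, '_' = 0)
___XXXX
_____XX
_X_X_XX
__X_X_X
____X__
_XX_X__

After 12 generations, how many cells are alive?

6

gen 0: ___XXXX
_____XX
_X_X_XX
__X_X_X
____X__
_XX_X__
gen 1: X_XX__X
__XX___
__XX___
X_X_X_X
_XX_X__
__X____
gen 2: _______
____X__
____X__
X___XX_
X_X__X_
X______
gen 3: _______
_______
___XX__
_X_XXX_
X___XX_
_X____X
gen 4: _______
_______
__XX_X_
__X___X
XXXX___
X____XX
gen 5: ______X
_______
__XX___
X___X_X
__XX_X_
X_X___X
gen 6: X_____X
_______
___X___
_X__XXX
__XXXX_
XXXX_XX
gen 7: __X__X_
_______
____XX_
______X
_______
_______
gen 8: _______
____XX_
_____X_
_____X_
_______
_______
gen 9: _______
____XX_
_____XX
_______
_______
_______
gen 10: _______
____XXX
____XXX
_______
_______
_______
gen 11: _____X_
____X_X
____X_X
_____X_
_______
_______
gen 12: _____X_
____X_X
____X_X
_____X_
_______
_______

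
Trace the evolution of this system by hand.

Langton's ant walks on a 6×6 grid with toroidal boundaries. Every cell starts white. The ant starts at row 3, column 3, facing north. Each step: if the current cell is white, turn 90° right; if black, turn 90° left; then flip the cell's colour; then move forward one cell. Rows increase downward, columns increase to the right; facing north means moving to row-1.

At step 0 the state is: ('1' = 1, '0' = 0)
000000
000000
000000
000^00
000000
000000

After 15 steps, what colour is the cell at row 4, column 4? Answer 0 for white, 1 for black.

1

k=0  000000
000000
000000
000^00
000000
000000
k=1  000000
000000
000000
0001>0
000000
000000
k=2  000000
000000
000000
000110
0000v0
000000
k=3  000000
000000
000000
000110
000<10
000000
k=4  000000
000000
000000
000^10
000110
000000
k=5  000000
000000
000000
00<010
000110
000000
k=6  000000
000000
00^000
001010
000110
000000
k=7  000000
000000
001>00
001010
000110
000000
k=8  000000
000000
001100
001v10
000110
000000
k=9  000000
000000
001100
00<110
000110
000000
k=10  000000
000000
001100
000110
00v110
000000
k=11  000000
000000
001100
000110
0<1110
000000
k=12  000000
000000
001100
0^0110
011110
000000
k=13  000000
000000
001100
01>110
011110
000000
k=14  000000
000000
001100
011110
01v110
000000
k=15  000000
000000
001100
011110
010>10
000000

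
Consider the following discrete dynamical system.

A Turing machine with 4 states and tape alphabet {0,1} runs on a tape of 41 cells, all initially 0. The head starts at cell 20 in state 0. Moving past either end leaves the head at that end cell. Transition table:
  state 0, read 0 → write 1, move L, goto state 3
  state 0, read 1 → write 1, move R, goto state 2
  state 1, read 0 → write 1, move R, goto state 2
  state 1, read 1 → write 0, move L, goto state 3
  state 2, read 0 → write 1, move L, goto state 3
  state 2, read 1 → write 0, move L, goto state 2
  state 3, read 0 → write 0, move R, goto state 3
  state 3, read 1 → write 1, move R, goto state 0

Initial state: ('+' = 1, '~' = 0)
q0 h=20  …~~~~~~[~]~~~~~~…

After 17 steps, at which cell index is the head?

k=0  q0 h=20  …~~~~~~[~]~~~~~~…
k=1  q3 h=19  …~~~~~~[~]+~~~~~…
k=2  q3 h=20  …~~~~~~[+]~~~~~~…
k=3  q0 h=21  …~~~~~+[~]~~~~~~…
k=4  q3 h=20  …~~~~~~[+]+~~~~~…
k=5  q0 h=21  …~~~~~+[+]~~~~~~…
k=6  q2 h=22  …~~~~++[~]~~~~~~…
k=7  q3 h=21  …~~~~~+[+]+~~~~~…
k=8  q0 h=22  …~~~~++[+]~~~~~~…
k=9  q2 h=23  …~~~+++[~]~~~~~~…
k=10  q3 h=22  …~~~~++[+]+~~~~~…
k=11  q0 h=23  …~~~+++[+]~~~~~~…
k=12  q2 h=24  …~~++++[~]~~~~~~…
k=13  q3 h=23  …~~~+++[+]+~~~~~…
k=14  q0 h=24  …~~++++[+]~~~~~~…
k=15  q2 h=25  …~+++++[~]~~~~~~…
k=16  q3 h=24  …~~++++[+]+~~~~~…
k=17  q0 h=25  …~+++++[+]~~~~~~…

25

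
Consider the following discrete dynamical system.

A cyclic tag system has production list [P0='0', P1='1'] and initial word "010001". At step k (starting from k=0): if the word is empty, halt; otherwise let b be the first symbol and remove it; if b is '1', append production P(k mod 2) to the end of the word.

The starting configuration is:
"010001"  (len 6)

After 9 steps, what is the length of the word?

t=0: "010001"  (len 6)
t=1: "10001"  (len 5)
t=2: "00011"  (len 5)
t=3: "0011"  (len 4)
t=4: "011"  (len 3)
t=5: "11"  (len 2)
t=6: "11"  (len 2)
t=7: "10"  (len 2)
t=8: "01"  (len 2)
t=9: "1"  (len 1)

1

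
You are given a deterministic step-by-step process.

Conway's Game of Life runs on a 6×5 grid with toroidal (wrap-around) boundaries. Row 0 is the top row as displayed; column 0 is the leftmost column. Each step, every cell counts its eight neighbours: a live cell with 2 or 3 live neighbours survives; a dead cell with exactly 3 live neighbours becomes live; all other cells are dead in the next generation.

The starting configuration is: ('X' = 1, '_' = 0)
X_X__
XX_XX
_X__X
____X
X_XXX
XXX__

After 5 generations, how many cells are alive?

[0] X_X__
XX_XX
_X__X
____X
X_XXX
XXX__
[1] _____
___X_
_XX__
_XX__
__X__
_____
[2] _____
__X__
_X_X_
___X_
_XX__
_____
[3] _____
__X__
___X_
_X_X_
__X__
_____
[4] _____
_____
___X_
___X_
__X__
_____
[5] _____
_____
_____
__XX_
_____
_____

2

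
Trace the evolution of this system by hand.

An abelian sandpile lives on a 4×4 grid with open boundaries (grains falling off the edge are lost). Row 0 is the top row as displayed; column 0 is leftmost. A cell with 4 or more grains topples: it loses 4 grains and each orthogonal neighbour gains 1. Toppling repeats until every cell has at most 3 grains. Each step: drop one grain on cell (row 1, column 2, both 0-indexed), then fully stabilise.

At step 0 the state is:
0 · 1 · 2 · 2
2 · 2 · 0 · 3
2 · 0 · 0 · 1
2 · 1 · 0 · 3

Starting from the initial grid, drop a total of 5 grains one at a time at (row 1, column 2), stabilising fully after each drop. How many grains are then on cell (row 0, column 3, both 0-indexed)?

0) 0 · 1 · 2 · 2
2 · 2 · 0 · 3
2 · 0 · 0 · 1
2 · 1 · 0 · 3
1) 0 · 1 · 2 · 2
2 · 2 · 1 · 3
2 · 0 · 0 · 1
2 · 1 · 0 · 3
2) 0 · 1 · 2 · 2
2 · 2 · 2 · 3
2 · 0 · 0 · 1
2 · 1 · 0 · 3
3) 0 · 1 · 2 · 2
2 · 2 · 3 · 3
2 · 0 · 0 · 1
2 · 1 · 0 · 3
4) 0 · 1 · 3 · 3
2 · 3 · 1 · 0
2 · 0 · 1 · 2
2 · 1 · 0 · 3
5) 0 · 1 · 3 · 3
2 · 3 · 2 · 0
2 · 0 · 1 · 2
2 · 1 · 0 · 3

3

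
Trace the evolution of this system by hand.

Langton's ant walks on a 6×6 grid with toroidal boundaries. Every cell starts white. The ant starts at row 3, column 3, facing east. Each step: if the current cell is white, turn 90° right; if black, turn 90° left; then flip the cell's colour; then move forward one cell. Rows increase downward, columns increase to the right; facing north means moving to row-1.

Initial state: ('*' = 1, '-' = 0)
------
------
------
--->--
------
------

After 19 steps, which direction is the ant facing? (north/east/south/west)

north

gen 0: ------
------
------
--->--
------
------
gen 1: ------
------
------
---*--
---v--
------
gen 2: ------
------
------
---*--
--<*--
------
gen 3: ------
------
------
--^*--
--**--
------
gen 4: ------
------
------
--*>--
--**--
------
gen 5: ------
------
---^--
--*---
--**--
------
gen 6: ------
------
---*>-
--*---
--**--
------
gen 7: ------
------
---**-
--*-v-
--**--
------
gen 8: ------
------
---**-
--*<*-
--**--
------
gen 9: ------
------
---^*-
--***-
--**--
------
gen 10: ------
------
--<-*-
--***-
--**--
------
gen 11: ------
--^---
--*-*-
--***-
--**--
------
gen 12: ------
--*>--
--*-*-
--***-
--**--
------
gen 13: ------
--**--
--*v*-
--***-
--**--
------
gen 14: ------
--**--
--<**-
--***-
--**--
------
gen 15: ------
--**--
---**-
--v**-
--**--
------
gen 16: ------
--**--
---**-
--->*-
--**--
------
gen 17: ------
--**--
---^*-
----*-
--**--
------
gen 18: ------
--**--
--<-*-
----*-
--**--
------
gen 19: ------
--^*--
--*-*-
----*-
--**--
------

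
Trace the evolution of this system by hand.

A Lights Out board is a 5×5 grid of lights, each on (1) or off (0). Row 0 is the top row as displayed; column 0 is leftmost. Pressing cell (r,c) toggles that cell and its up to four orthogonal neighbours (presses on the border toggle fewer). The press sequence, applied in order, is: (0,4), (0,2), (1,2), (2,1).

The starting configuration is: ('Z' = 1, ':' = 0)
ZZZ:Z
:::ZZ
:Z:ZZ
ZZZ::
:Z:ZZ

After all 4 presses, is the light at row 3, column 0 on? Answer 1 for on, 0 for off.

1

gen 0: ZZZ:Z
:::ZZ
:Z:ZZ
ZZZ::
:Z:ZZ
gen 1: ZZZZ:
:::Z:
:Z:ZZ
ZZZ::
:Z:ZZ
gen 2: Z::::
::ZZ:
:Z:ZZ
ZZZ::
:Z:ZZ
gen 3: Z:Z::
:Z:::
:ZZZZ
ZZZ::
:Z:ZZ
gen 4: Z:Z::
:::::
Z::ZZ
Z:Z::
:Z:ZZ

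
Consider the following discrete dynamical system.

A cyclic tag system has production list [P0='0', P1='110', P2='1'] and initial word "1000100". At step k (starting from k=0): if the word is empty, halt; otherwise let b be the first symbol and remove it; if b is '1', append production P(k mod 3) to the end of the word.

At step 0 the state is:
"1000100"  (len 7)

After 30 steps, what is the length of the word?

gen 0: "1000100"  (len 7)
gen 1: "0001000"  (len 7)
gen 2: "001000"  (len 6)
gen 3: "01000"  (len 5)
gen 4: "1000"  (len 4)
gen 5: "000110"  (len 6)
gen 6: "00110"  (len 5)
gen 7: "0110"  (len 4)
gen 8: "110"  (len 3)
gen 9: "101"  (len 3)
gen 10: "010"  (len 3)
gen 11: "10"  (len 2)
gen 12: "01"  (len 2)
gen 13: "1"  (len 1)
gen 14: "110"  (len 3)
gen 15: "101"  (len 3)
gen 16: "010"  (len 3)
gen 17: "10"  (len 2)
gen 18: "01"  (len 2)
gen 19: "1"  (len 1)
gen 20: "110"  (len 3)
gen 21: "101"  (len 3)
gen 22: "010"  (len 3)
gen 23: "10"  (len 2)
gen 24: "01"  (len 2)
gen 25: "1"  (len 1)
gen 26: "110"  (len 3)
gen 27: "101"  (len 3)
gen 28: "010"  (len 3)
gen 29: "10"  (len 2)
gen 30: "01"  (len 2)

2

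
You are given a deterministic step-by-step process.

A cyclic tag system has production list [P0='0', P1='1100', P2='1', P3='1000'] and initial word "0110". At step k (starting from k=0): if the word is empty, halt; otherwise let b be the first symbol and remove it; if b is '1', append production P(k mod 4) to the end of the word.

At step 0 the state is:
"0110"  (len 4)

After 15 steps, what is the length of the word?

5

[0] "0110"  (len 4)
[1] "110"  (len 3)
[2] "101100"  (len 6)
[3] "011001"  (len 6)
[4] "11001"  (len 5)
[5] "10010"  (len 5)
[6] "00101100"  (len 8)
[7] "0101100"  (len 7)
[8] "101100"  (len 6)
[9] "011000"  (len 6)
[10] "11000"  (len 5)
[11] "10001"  (len 5)
[12] "00011000"  (len 8)
[13] "0011000"  (len 7)
[14] "011000"  (len 6)
[15] "11000"  (len 5)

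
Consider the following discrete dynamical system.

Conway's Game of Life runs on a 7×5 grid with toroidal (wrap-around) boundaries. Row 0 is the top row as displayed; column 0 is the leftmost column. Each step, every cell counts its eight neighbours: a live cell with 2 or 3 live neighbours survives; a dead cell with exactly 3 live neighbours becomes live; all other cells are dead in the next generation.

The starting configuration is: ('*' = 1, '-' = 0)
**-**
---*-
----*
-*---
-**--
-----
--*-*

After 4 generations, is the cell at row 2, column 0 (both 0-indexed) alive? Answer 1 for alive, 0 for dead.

gen 0: **-**
---*-
----*
-*---
-**--
-----
--*-*
gen 1: **---
--**-
-----
***--
-**--
-***-
-**-*
gen 2: *---*
-**--
---*-
*-*--
-----
-----
----*
gen 3: **-**
*****
---*-
-----
-----
-----
*---*
gen 4: -----
-----
**-*-
-----
-----
-----
-*-*-

1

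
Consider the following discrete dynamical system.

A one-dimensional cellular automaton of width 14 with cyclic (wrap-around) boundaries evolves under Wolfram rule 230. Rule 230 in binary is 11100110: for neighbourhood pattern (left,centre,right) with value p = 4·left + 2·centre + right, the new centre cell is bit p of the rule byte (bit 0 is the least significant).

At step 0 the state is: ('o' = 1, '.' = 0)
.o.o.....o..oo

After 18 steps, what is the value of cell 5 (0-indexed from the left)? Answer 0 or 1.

1

0) .o.o.....o..oo
1) oooo....oo.o.o
2) oooo...o.oooo.
3) .ooo..ooo.oooo
4) o.oo.o.ooo.ooo
5) oo.oooo.ooo.oo
6) ooo.oooo.ooo.o
7) oooo.oooo.ooo.
8) .oooo.oooo.ooo
9) o.oooo.oooo.oo
10) oo.oooo.oooo.o
11) ooo.oooo.oooo.
12) .ooo.oooo.oooo
13) o.ooo.oooo.ooo
14) oo.ooo.oooo.oo
15) ooo.ooo.oooo.o
16) oooo.ooo.oooo.
17) .oooo.ooo.oooo
18) o.oooo.ooo.ooo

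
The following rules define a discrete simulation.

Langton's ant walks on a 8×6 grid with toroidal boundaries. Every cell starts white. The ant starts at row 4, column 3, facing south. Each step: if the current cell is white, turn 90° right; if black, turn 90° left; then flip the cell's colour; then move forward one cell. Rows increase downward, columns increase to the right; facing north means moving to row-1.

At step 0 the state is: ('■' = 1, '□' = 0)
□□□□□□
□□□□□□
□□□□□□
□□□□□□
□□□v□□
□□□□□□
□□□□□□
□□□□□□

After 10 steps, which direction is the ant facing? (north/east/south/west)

t=0: □□□□□□
□□□□□□
□□□□□□
□□□□□□
□□□v□□
□□□□□□
□□□□□□
□□□□□□
t=1: □□□□□□
□□□□□□
□□□□□□
□□□□□□
□□<■□□
□□□□□□
□□□□□□
□□□□□□
t=2: □□□□□□
□□□□□□
□□□□□□
□□^□□□
□□■■□□
□□□□□□
□□□□□□
□□□□□□
t=3: □□□□□□
□□□□□□
□□□□□□
□□■>□□
□□■■□□
□□□□□□
□□□□□□
□□□□□□
t=4: □□□□□□
□□□□□□
□□□□□□
□□■■□□
□□■v□□
□□□□□□
□□□□□□
□□□□□□
t=5: □□□□□□
□□□□□□
□□□□□□
□□■■□□
□□■□>□
□□□□□□
□□□□□□
□□□□□□
t=6: □□□□□□
□□□□□□
□□□□□□
□□■■□□
□□■□■□
□□□□v□
□□□□□□
□□□□□□
t=7: □□□□□□
□□□□□□
□□□□□□
□□■■□□
□□■□■□
□□□<■□
□□□□□□
□□□□□□
t=8: □□□□□□
□□□□□□
□□□□□□
□□■■□□
□□■^■□
□□□■■□
□□□□□□
□□□□□□
t=9: □□□□□□
□□□□□□
□□□□□□
□□■■□□
□□■■>□
□□□■■□
□□□□□□
□□□□□□
t=10: □□□□□□
□□□□□□
□□□□□□
□□■■^□
□□■■□□
□□□■■□
□□□□□□
□□□□□□

north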